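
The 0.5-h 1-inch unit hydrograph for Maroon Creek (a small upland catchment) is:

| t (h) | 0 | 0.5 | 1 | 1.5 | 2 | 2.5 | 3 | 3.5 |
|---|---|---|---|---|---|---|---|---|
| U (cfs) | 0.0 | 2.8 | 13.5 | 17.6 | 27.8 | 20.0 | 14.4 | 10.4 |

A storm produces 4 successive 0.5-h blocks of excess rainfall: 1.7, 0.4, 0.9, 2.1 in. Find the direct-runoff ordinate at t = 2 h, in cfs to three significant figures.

Q ≈ 72.3 cfs

By discrete convolution, Q_j = Σ (P_i / 1 in) · U_{j−i}.
At t = 2 h (j=4): Q = (1.7/1)·27.8 + (0.4/1)·17.6 + (0.9/1)·13.5 + (2.1/1)·2.8 = 72.3 cfs.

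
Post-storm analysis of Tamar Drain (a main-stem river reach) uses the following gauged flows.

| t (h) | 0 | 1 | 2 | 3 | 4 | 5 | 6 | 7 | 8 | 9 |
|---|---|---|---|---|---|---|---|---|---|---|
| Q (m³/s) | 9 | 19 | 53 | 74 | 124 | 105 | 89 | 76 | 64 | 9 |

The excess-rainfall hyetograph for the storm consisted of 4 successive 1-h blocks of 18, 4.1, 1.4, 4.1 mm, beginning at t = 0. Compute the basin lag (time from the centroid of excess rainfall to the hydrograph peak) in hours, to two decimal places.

Centroid of excess rainfall: t_c = Σ P_i·t̄_i / ΣP_i = 1.1957 h (block centres at 0.5, 1.5, 2.5, 3.5 h).
Hydrograph peak occurs at t = 4 h, so basin lag t_L = 4 − 1.1957 = 2.80 h.

t_L ≈ 2.80 h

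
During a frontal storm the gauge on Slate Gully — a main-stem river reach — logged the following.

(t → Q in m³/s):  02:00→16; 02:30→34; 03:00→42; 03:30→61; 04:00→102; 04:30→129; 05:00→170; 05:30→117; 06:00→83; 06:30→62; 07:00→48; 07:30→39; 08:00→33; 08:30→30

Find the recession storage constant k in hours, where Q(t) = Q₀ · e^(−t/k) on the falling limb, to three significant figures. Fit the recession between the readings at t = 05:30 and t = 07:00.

On the falling limb, Q drops from 117 to 48 m³/s between t = 05:30 and t = 07:00 (Δt = 1.5 h).
k = −Δt / ln(Q₂/Q₁) = −1.5 / ln(48/117) = 1.68 h.

k ≈ 1.68 h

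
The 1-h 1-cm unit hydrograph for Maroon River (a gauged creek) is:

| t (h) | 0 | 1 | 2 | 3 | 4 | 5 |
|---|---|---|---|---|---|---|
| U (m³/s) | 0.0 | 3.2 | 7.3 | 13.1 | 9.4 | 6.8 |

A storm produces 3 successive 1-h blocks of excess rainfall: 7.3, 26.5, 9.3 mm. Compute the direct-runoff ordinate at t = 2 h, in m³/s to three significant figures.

By discrete convolution, Q_j = Σ (P_i / 10 mm) · U_{j−i}.
At t = 2 h (j=2): Q = (7.3/10)·7.3 + (26.5/10)·3.2 + (9.3/10)·0.0 = 13.8 m³/s.

Q ≈ 13.8 m³/s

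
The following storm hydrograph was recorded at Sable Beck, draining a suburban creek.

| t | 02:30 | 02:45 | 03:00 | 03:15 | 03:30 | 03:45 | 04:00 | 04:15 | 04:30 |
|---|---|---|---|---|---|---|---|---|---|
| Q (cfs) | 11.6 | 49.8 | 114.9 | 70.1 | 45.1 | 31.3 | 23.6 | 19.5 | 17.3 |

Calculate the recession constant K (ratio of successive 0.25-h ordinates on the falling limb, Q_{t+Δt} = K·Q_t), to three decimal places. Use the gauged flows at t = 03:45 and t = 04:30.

Using the recession-limb readings at t = 03:45 and t = 04:30: Q falls from 31.3 to 17.3 cfs over 3 intervals.
K = (Q₂/Q₁)^(1/3) = (17.3/31.3)^(1/3) = 0.821.

K ≈ 0.821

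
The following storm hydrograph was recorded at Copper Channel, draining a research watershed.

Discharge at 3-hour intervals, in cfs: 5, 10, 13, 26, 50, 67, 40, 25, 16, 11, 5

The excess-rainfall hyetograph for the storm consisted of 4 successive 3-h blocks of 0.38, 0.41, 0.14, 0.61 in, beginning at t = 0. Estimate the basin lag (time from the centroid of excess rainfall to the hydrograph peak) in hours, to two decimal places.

Centroid of excess rainfall: t_c = Σ P_i·t̄_i / ΣP_i = 6.4091 h (block centres at 1.5, 4.5, 7.5, 10.5 h).
Hydrograph peak occurs at t = 15 h, so basin lag t_L = 15 − 6.4091 = 8.59 h.

t_L ≈ 8.59 h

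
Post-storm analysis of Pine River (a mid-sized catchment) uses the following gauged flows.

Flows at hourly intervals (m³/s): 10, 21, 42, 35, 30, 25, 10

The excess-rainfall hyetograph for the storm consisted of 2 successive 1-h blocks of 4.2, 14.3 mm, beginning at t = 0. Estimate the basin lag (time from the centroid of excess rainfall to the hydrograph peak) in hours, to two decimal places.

Centroid of excess rainfall: t_c = Σ P_i·t̄_i / ΣP_i = 1.2730 h (block centres at 0.5, 1.5 h).
Hydrograph peak occurs at t = 2 h, so basin lag t_L = 2 − 1.2730 = 0.73 h.

t_L ≈ 0.73 h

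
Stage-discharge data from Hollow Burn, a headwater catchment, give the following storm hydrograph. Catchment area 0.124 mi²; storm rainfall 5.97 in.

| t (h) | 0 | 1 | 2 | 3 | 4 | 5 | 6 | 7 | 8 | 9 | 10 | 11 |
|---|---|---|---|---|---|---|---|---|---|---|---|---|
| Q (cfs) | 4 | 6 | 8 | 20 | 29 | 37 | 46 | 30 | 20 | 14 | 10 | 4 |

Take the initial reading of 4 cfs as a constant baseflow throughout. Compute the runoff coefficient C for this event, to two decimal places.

ΣQ_DR = 180.0 cfs; V = ΣQ_DR·Δt = 6.480 × 10^5 ft³.
Runoff depth d = V / A = 2.249 in.
C = d / P = 2.249 / 5.97 = 0.38.

C ≈ 0.38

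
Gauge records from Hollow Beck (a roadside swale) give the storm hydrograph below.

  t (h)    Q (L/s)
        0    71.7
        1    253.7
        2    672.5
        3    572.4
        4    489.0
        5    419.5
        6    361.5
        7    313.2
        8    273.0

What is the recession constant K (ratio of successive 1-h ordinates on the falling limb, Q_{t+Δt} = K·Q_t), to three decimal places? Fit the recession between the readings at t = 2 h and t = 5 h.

Using the recession-limb readings at t = 2 h and t = 5 h: Q falls from 672.5 to 419.5 L/s over 3 intervals.
K = (Q₂/Q₁)^(1/3) = (419.5/672.5)^(1/3) = 0.854.

K ≈ 0.854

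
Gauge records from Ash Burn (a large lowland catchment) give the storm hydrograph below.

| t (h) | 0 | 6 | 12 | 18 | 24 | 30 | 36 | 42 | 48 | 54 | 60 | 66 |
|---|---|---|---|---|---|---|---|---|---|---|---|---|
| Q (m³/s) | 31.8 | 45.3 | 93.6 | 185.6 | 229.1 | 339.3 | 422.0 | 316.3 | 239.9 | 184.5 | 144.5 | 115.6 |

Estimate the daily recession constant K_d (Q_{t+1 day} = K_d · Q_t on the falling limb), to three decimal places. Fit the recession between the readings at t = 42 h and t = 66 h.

K_d ≈ 0.365

Between t = 42 h and t = 66 h the flow falls from 316.3 to 115.6 m³/s over 4×6 h = 24 h.
Per-interval ratio K = (115.6/316.3)^(1/4) = 0.7775; K_d = K^(24/6) = 0.365.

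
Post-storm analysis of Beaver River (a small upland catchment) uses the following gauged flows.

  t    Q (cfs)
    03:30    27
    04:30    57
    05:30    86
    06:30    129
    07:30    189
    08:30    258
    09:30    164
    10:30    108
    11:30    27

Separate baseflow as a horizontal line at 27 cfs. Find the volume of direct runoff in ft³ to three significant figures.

V ≈ 2.89 × 10^6 ft³

Direct-runoff ordinates (Q − Q_b): 0.0, 30.0, 59.0, 102.0, 162.0, 231.0, 137.0, 81.0, 0.0 cfs.
ΣQ_DR = 802.0 cfs.
With Δt = 1 h = 3600 s, V = ΣQ_DR · Δt = 802.0 × 3600 = 2.89 × 10^6 ft³.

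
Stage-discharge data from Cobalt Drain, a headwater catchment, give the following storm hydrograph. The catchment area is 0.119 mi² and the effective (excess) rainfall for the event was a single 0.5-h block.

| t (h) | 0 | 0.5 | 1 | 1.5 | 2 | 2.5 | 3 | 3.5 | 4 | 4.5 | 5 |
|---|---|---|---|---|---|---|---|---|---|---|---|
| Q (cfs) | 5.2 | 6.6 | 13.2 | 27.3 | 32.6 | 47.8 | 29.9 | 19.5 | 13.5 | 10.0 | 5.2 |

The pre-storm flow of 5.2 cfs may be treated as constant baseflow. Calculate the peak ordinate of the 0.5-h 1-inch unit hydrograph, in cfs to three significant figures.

Direct runoff: 0.0, 1.4, 8.0, 22.1, 27.4, 42.6, 24.7, 14.3, 8.3, 4.8, 0.0 cfs; ΣQ_DR = 153.6 cfs, peak = 42.6 cfs.
Runoff depth d = ΣQ_DR·Δt / A = 153.6 × 1800 / (0.119 mi²) = 1.000 in.
The 1-inch UH is the DRH scaled by (1 in)/d, so U_p = 42.6 × 1/1.000 = 42.6 cfs.

U_p ≈ 42.6 cfs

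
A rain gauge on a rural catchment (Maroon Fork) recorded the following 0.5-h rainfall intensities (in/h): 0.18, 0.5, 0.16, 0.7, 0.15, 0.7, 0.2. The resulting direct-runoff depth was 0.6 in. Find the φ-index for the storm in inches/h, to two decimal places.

Only the 3 blocks with intensity above φ contribute runoff: 0.5, 0.7, 0.7 in/h.
Σ(I−φ)·Δt = d  ⇒  (0.5+0.7+0.7 − 3φ)·0.5 = 0.6
φ = (1.900 − 0.6/0.5) / 3 = 0.23 in/h.

φ ≈ 0.23 in/h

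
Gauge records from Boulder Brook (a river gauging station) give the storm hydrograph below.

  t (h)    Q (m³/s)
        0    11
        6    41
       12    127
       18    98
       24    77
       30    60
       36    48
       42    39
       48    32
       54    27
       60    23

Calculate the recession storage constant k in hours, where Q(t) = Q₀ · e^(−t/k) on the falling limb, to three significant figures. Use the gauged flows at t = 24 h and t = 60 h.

On the falling limb, Q drops from 77 to 23 m³/s between t = 24 h and t = 60 h (Δt = 36 h).
k = −Δt / ln(Q₂/Q₁) = −36 / ln(23/77) = 29.8 h.

k ≈ 29.8 h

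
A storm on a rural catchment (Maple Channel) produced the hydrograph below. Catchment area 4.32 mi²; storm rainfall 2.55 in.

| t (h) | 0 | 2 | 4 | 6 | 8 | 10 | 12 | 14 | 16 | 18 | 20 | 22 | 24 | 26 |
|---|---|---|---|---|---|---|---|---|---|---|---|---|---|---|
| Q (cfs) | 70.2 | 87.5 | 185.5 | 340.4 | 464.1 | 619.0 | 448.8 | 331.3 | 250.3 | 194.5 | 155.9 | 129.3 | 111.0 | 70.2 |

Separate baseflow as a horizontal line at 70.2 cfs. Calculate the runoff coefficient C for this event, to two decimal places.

C ≈ 0.70

ΣQ_DR = 2475 cfs; V = ΣQ_DR·Δt = 1.782 × 10^7 ft³.
Runoff depth d = V / A = 1.776 in.
C = d / P = 1.776 / 2.55 = 0.70.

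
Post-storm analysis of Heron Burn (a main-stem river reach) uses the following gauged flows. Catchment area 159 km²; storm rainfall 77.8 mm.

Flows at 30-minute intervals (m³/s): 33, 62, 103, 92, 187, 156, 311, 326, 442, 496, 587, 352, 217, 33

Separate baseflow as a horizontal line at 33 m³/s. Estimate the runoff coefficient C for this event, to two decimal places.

ΣQ_DR = 2935 m³/s; V = ΣQ_DR·Δt = 5.283 × 10^6 m³.
Runoff depth d = V / A = 33.23 mm.
C = d / P = 33.23 / 77.8 = 0.43.

C ≈ 0.43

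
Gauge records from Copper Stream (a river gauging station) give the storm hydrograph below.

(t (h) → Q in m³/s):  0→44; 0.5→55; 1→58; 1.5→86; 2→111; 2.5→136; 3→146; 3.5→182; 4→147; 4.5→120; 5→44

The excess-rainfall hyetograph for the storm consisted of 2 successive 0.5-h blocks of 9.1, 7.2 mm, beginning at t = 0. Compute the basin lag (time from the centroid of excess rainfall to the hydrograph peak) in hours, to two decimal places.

t_L ≈ 3.03 h

Centroid of excess rainfall: t_c = Σ P_i·t̄_i / ΣP_i = 0.4709 h (block centres at 0.25, 0.75 h).
Hydrograph peak occurs at t = 3.5 h, so basin lag t_L = 3.5 − 0.4709 = 3.03 h.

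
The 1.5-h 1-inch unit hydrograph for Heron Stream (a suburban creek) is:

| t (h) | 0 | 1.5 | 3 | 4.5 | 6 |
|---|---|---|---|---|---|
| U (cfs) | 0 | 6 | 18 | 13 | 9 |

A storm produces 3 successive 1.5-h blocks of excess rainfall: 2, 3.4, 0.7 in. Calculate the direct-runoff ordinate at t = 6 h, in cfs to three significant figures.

Q ≈ 74.8 cfs

By discrete convolution, Q_j = Σ (P_i / 1 in) · U_{j−i}.
At t = 6 h (j=4): Q = (2/1)·9 + (3.4/1)·13 + (0.7/1)·18 = 74.8 cfs.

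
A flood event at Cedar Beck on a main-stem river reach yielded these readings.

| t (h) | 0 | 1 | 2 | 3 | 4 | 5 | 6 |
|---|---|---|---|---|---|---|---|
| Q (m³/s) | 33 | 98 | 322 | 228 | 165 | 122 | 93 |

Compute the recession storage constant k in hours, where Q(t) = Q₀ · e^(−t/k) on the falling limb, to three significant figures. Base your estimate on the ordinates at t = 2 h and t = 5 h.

k ≈ 3.09 h

On the falling limb, Q drops from 322 to 122 m³/s between t = 2 h and t = 5 h (Δt = 3 h).
k = −Δt / ln(Q₂/Q₁) = −3 / ln(122/322) = 3.09 h.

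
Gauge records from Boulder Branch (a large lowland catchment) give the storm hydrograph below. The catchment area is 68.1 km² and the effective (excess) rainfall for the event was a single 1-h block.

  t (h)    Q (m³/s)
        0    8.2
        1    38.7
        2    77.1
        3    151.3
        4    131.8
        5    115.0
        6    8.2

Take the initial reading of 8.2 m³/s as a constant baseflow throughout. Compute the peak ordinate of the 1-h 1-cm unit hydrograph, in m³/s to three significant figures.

Direct runoff: 0.0, 30.5, 68.9, 143.1, 123.6, 106.8, 0.0 m³/s; ΣQ_DR = 472.9 m³/s, peak = 143.1 m³/s.
Runoff depth d = ΣQ_DR·Δt / A = 472.9 × 3600 / (68.1 km²) = 25.00 mm.
The 1-cm UH is the DRH scaled by (10 mm)/d, so U_p = 143.1 × 10/25.00 = 57.2 m³/s.

U_p ≈ 57.2 m³/s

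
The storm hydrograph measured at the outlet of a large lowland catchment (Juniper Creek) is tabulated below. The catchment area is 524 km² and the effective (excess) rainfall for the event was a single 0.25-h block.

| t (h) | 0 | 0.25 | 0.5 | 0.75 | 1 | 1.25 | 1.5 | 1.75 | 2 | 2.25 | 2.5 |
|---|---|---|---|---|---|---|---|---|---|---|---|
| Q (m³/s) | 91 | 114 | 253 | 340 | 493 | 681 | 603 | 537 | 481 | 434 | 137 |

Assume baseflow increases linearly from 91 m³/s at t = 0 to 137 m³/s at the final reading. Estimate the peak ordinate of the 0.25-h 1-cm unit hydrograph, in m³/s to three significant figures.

Direct runoff: 0.00, 18.40, 152.80, 235.20, 383.60, 567.00, 484.40, 413.80, 353.20, 301.60, 0.00 m³/s; ΣQ_DR = 2910 m³/s, peak = 567.00 m³/s.
Runoff depth d = ΣQ_DR·Δt / A = 2910 × 900 / (524 km²) = 4.998 mm.
The 1-cm UH is the DRH scaled by (10 mm)/d, so U_p = 567.00 × 10/4.998 = 1130 m³/s.

U_p ≈ 1130 m³/s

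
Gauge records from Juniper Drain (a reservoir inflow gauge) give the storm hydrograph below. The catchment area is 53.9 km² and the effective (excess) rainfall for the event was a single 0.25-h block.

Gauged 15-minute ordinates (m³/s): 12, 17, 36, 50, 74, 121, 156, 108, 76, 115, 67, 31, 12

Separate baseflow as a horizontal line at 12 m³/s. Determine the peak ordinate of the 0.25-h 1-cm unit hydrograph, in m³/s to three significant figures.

U_p ≈ 120 m³/s

Direct runoff: 0.0, 5.0, 24.0, 38.0, 62.0, 109.0, 144.0, 96.0, 64.0, 103.0, 55.0, 19.0, 0.0 m³/s; ΣQ_DR = 719.0 m³/s, peak = 144.0 m³/s.
Runoff depth d = ΣQ_DR·Δt / A = 719.0 × 900 / (53.9 km²) = 12.01 mm.
The 1-cm UH is the DRH scaled by (10 mm)/d, so U_p = 144.0 × 10/12.01 = 120 m³/s.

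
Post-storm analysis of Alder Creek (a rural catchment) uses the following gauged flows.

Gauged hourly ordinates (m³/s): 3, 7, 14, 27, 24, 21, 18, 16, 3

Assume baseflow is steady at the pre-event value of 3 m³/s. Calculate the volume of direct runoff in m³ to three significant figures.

V ≈ 3.82 × 10^5 m³

Direct-runoff ordinates (Q − Q_b): 0.0, 4.0, 11.0, 24.0, 21.0, 18.0, 15.0, 13.0, 0.0 m³/s.
ΣQ_DR = 106.0 m³/s.
With Δt = 1 h = 3600 s, V = ΣQ_DR · Δt = 106.0 × 3600 = 3.82 × 10^5 m³.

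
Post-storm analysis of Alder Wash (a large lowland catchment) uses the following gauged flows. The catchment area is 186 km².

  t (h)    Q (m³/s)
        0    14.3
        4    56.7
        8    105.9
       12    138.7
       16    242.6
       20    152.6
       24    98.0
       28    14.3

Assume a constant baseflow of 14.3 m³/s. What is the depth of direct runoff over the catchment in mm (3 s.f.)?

Direct runoff: 0.0, 42.4, 91.6, 124.4, 228.3, 138.3, 83.7, 0.0 m³/s; ΣQ_DR = 708.7 m³/s.
V = ΣQ_DR · Δt = 708.7 × 14400 s = 1.021 × 10^7 m³.
Over A = 186 km², depth = V / A = 54.9 mm.

d ≈ 54.9 mm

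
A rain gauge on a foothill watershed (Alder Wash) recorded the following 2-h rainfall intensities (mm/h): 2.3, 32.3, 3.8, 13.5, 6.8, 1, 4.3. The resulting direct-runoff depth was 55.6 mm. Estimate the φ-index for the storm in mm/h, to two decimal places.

Only the 2 blocks with intensity above φ contribute runoff: 32.3, 13.5 mm/h.
Σ(I−φ)·Δt = d  ⇒  (32.3+13.5 − 2φ)·2 = 55.6
φ = (45.80 − 55.6/2) / 2 = 9.00 mm/h.

φ ≈ 9.00 mm/h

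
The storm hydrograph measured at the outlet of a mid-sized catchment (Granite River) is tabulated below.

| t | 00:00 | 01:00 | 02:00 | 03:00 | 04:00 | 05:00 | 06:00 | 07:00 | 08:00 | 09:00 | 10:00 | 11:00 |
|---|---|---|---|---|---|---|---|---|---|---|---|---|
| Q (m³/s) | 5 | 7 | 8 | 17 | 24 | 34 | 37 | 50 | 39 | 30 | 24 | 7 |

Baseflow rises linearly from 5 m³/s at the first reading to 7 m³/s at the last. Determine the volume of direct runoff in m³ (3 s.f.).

V ≈ 7.56 × 10^5 m³

Direct-runoff ordinates (Q − Q_b): 0.00, 1.82, 2.64, 11.45, 18.27, 28.09, 30.91, 43.73, 32.55, 23.36, 17.18, 0.00 m³/s.
ΣQ_DR = 210.0 m³/s.
With Δt = 1 h = 3600 s, V = ΣQ_DR · Δt = 210.0 × 3600 = 7.56 × 10^5 m³.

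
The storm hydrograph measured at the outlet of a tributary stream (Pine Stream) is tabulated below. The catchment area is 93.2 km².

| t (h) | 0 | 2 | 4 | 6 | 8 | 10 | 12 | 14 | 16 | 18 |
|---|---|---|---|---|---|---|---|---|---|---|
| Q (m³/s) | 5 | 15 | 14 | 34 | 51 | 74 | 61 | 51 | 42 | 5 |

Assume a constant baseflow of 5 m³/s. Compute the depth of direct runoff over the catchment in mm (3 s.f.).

Direct runoff: 0.0, 10.0, 9.0, 29.0, 46.0, 69.0, 56.0, 46.0, 37.0, 0.0 m³/s; ΣQ_DR = 302.0 m³/s.
V = ΣQ_DR · Δt = 302.0 × 7200 s = 2.174 × 10^6 m³.
Over A = 93.2 km², depth = V / A = 23.3 mm.

d ≈ 23.3 mm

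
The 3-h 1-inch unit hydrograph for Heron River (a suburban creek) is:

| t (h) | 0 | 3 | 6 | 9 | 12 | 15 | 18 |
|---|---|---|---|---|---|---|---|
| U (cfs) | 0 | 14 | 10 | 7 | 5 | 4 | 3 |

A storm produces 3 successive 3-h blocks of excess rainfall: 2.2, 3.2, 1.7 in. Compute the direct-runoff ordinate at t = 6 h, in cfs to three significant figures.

Q ≈ 66.8 cfs

By discrete convolution, Q_j = Σ (P_i / 1 in) · U_{j−i}.
At t = 6 h (j=2): Q = (2.2/1)·10 + (3.2/1)·14 + (1.7/1)·0 = 66.8 cfs.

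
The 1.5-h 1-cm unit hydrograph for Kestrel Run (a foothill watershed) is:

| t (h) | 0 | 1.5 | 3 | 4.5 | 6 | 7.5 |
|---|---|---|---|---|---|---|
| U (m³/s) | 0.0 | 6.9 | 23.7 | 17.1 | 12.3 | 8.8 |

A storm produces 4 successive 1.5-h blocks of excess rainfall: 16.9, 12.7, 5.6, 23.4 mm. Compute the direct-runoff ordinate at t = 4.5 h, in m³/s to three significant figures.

Q ≈ 62.9 m³/s

By discrete convolution, Q_j = Σ (P_i / 10 mm) · U_{j−i}.
At t = 4.5 h (j=3): Q = (16.9/10)·17.1 + (12.7/10)·23.7 + (5.6/10)·6.9 + (23.4/10)·0.0 = 62.9 m³/s.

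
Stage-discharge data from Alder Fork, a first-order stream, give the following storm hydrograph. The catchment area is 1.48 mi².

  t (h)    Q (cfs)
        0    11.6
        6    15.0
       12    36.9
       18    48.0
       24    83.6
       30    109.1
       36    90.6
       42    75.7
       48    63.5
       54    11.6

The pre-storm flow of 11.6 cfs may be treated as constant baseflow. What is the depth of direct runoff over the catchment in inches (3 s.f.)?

d ≈ 2.70 in

Direct runoff: 0.0, 3.4, 25.3, 36.4, 72.0, 97.5, 79.0, 64.1, 51.9, 0.0 cfs; ΣQ_DR = 429.6 cfs.
V = ΣQ_DR · Δt = 429.6 × 21600 s = 9.279 × 10^6 ft³.
Over A = 1.48 mi², depth = V / A = 2.70 in.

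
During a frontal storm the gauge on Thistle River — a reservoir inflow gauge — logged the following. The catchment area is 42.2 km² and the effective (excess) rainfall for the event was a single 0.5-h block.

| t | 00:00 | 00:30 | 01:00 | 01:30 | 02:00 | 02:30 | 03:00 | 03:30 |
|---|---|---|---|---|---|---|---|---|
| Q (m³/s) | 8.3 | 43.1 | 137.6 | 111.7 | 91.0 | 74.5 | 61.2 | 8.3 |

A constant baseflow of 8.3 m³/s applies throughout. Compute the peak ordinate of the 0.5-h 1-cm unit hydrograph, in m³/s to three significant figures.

Direct runoff: 0.0, 34.8, 129.3, 103.4, 82.7, 66.2, 52.9, 0.0 m³/s; ΣQ_DR = 469.3 m³/s, peak = 129.3 m³/s.
Runoff depth d = ΣQ_DR·Δt / A = 469.3 × 1800 / (42.2 km²) = 20.02 mm.
The 1-cm UH is the DRH scaled by (10 mm)/d, so U_p = 129.3 × 10/20.02 = 64.6 m³/s.

U_p ≈ 64.6 m³/s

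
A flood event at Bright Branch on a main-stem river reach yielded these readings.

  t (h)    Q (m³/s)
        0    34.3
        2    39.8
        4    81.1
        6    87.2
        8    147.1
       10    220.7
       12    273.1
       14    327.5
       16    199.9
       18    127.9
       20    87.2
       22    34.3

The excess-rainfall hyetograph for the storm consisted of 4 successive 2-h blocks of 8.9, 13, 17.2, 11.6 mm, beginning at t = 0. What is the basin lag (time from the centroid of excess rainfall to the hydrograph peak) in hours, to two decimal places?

Centroid of excess rainfall: t_c = Σ P_i·t̄_i / ΣP_i = 4.2426 h (block centres at 1, 3, 5, 7 h).
Hydrograph peak occurs at t = 14 h, so basin lag t_L = 14 − 4.2426 = 9.76 h.

t_L ≈ 9.76 h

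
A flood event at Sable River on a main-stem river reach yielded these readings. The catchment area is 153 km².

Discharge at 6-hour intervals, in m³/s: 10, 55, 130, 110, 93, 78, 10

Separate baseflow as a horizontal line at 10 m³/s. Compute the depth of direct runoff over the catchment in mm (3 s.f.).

d ≈ 58.7 mm

Direct runoff: 0.0, 45.0, 120.0, 100.0, 83.0, 68.0, 0.0 m³/s; ΣQ_DR = 416.0 m³/s.
V = ΣQ_DR · Δt = 416.0 × 21600 s = 8.986 × 10^6 m³.
Over A = 153 km², depth = V / A = 58.7 mm.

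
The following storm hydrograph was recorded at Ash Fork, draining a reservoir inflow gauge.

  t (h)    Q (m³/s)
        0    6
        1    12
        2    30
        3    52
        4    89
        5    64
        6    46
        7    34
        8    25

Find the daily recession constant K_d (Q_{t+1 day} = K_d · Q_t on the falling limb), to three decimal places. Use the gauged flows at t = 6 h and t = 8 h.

Between t = 6 h and t = 8 h the flow falls from 46 to 25 m³/s over 2×1 h = 2 h.
Per-interval ratio K = (25/46)^(1/2) = 0.7372; K_d = K^(24/1) = 0.001.

K_d ≈ 0.001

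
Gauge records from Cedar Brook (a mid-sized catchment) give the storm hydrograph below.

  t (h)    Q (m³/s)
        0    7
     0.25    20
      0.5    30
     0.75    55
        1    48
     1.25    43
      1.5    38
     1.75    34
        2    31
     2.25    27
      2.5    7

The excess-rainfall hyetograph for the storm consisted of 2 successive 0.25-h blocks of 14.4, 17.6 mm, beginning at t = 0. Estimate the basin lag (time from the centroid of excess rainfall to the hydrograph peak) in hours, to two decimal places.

Centroid of excess rainfall: t_c = Σ P_i·t̄_i / ΣP_i = 0.2625 h (block centres at 0.125, 0.375 h).
Hydrograph peak occurs at t = 0.75 h, so basin lag t_L = 0.75 − 0.2625 = 0.49 h.

t_L ≈ 0.49 h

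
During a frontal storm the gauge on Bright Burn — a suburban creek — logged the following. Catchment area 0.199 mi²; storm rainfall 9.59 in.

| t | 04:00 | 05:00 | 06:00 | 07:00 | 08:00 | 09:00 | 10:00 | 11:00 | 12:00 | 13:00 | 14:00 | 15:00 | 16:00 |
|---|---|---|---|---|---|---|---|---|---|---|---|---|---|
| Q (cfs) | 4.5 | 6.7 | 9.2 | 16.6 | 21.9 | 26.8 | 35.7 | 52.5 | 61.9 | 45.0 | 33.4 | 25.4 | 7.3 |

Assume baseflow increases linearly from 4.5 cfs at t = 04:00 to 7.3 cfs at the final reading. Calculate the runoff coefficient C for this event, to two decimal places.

C ≈ 0.22

ΣQ_DR = 270.2 cfs; V = ΣQ_DR·Δt = 9.727 × 10^5 ft³.
Runoff depth d = V / A = 2.104 in.
C = d / P = 2.104 / 9.59 = 0.22.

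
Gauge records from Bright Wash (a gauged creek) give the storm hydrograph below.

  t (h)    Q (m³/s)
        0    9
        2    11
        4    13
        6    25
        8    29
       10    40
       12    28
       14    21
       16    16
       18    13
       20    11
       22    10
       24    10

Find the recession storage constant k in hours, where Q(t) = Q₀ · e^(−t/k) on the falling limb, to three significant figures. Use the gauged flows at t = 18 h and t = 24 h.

On the falling limb, Q drops from 13 to 10 m³/s between t = 18 h and t = 24 h (Δt = 6 h).
k = −Δt / ln(Q₂/Q₁) = −6 / ln(10/13) = 22.9 h.

k ≈ 22.9 h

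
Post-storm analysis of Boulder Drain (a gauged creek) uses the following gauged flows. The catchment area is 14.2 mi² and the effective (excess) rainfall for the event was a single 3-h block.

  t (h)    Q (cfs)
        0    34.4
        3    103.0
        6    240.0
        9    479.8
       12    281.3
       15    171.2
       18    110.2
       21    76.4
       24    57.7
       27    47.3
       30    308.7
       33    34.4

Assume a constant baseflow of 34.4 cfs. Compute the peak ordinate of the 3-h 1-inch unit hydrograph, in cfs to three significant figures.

Direct runoff: 0.0, 68.6, 205.6, 445.4, 246.9, 136.8, 75.8, 42.0, 23.3, 12.9, 274.3, 0.0 cfs; ΣQ_DR = 1532 cfs, peak = 445.4 cfs.
Runoff depth d = ΣQ_DR·Δt / A = 1532 × 10800 / (14.2 mi²) = 0.5014 in.
The 1-inch UH is the DRH scaled by (1 in)/d, so U_p = 445.4 × 1/0.5014 = 888 cfs.

U_p ≈ 888 cfs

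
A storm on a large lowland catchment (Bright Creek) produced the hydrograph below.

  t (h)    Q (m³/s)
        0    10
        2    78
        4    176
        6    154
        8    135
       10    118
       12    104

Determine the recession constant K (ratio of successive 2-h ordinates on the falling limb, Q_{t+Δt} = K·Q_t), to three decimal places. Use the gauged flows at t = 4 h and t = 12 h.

K ≈ 0.877

Using the recession-limb readings at t = 4 h and t = 12 h: Q falls from 176 to 104 m³/s over 4 intervals.
K = (Q₂/Q₁)^(1/4) = (104/176)^(1/4) = 0.877.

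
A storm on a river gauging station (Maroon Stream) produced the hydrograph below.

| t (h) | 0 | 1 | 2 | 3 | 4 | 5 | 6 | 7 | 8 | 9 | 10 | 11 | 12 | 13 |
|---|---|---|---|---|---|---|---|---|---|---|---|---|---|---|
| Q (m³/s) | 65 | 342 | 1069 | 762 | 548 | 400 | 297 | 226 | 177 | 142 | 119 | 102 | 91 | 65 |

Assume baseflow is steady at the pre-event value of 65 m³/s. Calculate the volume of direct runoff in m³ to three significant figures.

Direct-runoff ordinates (Q − Q_b): 0.0, 277.0, 1004.0, 697.0, 483.0, 335.0, 232.0, 161.0, 112.0, 77.0, 54.0, 37.0, 26.0, 0.0 m³/s.
ΣQ_DR = 3495 m³/s.
With Δt = 1 h = 3600 s, V = ΣQ_DR · Δt = 3495 × 3600 = 1.26 × 10^7 m³.

V ≈ 1.26 × 10^7 m³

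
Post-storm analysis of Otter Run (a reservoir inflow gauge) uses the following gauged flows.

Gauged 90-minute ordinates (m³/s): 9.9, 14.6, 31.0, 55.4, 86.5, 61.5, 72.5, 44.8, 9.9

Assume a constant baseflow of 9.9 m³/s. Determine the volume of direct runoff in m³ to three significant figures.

V ≈ 1.60 × 10^6 m³

Direct-runoff ordinates (Q − Q_b): 0.0, 4.7, 21.1, 45.5, 76.6, 51.6, 62.6, 34.9, 0.0 m³/s.
ΣQ_DR = 297.0 m³/s.
With Δt = 1.5 h = 5400 s, V = ΣQ_DR · Δt = 297.0 × 5400 = 1.60 × 10^6 m³.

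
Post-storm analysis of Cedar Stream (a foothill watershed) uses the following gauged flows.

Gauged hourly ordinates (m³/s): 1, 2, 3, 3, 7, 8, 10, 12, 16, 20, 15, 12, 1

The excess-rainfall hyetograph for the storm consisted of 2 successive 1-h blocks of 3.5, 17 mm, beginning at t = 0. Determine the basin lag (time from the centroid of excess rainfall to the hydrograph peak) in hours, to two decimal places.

t_L ≈ 7.67 h

Centroid of excess rainfall: t_c = Σ P_i·t̄_i / ΣP_i = 1.3293 h (block centres at 0.5, 1.5 h).
Hydrograph peak occurs at t = 9 h, so basin lag t_L = 9 − 1.3293 = 7.67 h.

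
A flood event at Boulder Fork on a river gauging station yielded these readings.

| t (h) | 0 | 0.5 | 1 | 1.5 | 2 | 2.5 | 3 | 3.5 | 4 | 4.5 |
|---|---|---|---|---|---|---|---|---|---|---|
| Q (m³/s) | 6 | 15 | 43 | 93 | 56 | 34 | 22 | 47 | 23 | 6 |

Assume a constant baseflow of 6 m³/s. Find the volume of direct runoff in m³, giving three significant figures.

V ≈ 5.13 × 10^5 m³

Direct-runoff ordinates (Q − Q_b): 0.0, 9.0, 37.0, 87.0, 50.0, 28.0, 16.0, 41.0, 17.0, 0.0 m³/s.
ΣQ_DR = 285.0 m³/s.
With Δt = 0.5 h = 1800 s, V = ΣQ_DR · Δt = 285.0 × 1800 = 5.13 × 10^5 m³.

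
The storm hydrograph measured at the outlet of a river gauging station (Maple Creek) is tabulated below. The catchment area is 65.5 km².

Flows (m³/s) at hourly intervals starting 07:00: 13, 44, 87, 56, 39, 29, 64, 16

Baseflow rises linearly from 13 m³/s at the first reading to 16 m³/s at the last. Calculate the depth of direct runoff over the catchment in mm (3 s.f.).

d ≈ 12.8 mm

Direct runoff: 0.00, 30.57, 73.14, 41.71, 24.29, 13.86, 48.43, 0.00 m³/s; ΣQ_DR = 232.0 m³/s.
V = ΣQ_DR · Δt = 232.0 × 3600 s = 8.352 × 10^5 m³.
Over A = 65.5 km², depth = V / A = 12.8 mm.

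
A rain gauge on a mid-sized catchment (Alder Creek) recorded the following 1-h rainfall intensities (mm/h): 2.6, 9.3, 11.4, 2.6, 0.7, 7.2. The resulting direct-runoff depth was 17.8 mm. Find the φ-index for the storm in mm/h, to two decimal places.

Only the 3 blocks with intensity above φ contribute runoff: 9.3, 11.4, 7.2 mm/h.
Σ(I−φ)·Δt = d  ⇒  (9.3+11.4+7.2 − 3φ)·1 = 17.8
φ = (27.90 − 17.8/1) / 3 = 3.37 mm/h.

φ ≈ 3.37 mm/h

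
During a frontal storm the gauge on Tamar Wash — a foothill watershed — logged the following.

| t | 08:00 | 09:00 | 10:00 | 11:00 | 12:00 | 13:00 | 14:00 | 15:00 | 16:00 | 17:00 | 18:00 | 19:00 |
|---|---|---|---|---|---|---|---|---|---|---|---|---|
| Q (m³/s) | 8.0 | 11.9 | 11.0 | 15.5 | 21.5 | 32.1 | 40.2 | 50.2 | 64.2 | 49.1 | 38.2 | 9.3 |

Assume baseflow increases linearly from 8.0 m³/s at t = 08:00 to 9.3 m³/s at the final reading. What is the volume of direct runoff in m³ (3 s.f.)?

V ≈ 8.91 × 10^5 m³

Direct-runoff ordinates (Q − Q_b): 0.00, 3.78, 2.76, 7.15, 13.03, 23.51, 31.49, 41.37, 55.25, 40.04, 29.02, 0.00 m³/s.
ΣQ_DR = 247.4 m³/s.
With Δt = 1 h = 3600 s, V = ΣQ_DR · Δt = 247.4 × 3600 = 8.91 × 10^5 m³.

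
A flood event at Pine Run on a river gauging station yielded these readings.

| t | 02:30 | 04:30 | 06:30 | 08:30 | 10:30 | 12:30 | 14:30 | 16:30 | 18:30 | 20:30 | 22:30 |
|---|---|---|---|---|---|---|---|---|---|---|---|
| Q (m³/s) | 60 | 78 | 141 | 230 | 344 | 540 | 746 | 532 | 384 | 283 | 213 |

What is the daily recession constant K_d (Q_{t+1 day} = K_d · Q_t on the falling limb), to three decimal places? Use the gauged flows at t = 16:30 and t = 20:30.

K_d ≈ 0.023

Between t = 16:30 and t = 20:30 the flow falls from 532 to 283 m³/s over 2×2 h = 4 h.
Per-interval ratio K = (283/532)^(1/2) = 0.7294; K_d = K^(24/2) = 0.023.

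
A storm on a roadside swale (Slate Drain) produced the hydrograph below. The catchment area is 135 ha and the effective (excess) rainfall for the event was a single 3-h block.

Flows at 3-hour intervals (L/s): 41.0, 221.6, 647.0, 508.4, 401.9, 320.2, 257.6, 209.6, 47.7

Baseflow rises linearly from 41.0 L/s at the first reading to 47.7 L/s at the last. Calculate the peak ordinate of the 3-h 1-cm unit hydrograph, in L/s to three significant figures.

U_p ≈ 335 L/s

Direct runoff: 0.00, 179.76, 604.33, 464.89, 357.55, 275.01, 211.57, 162.74, 0.00 L/s; ΣQ_DR = 2256 L/s, peak = 604.33 L/s.
Runoff depth d = ΣQ_DR·Δt / A = 2256 × 10800 / (135 ha) = 18.05 mm.
The 1-cm UH is the DRH scaled by (10 mm)/d, so U_p = 604.33 × 10/18.05 = 335 L/s.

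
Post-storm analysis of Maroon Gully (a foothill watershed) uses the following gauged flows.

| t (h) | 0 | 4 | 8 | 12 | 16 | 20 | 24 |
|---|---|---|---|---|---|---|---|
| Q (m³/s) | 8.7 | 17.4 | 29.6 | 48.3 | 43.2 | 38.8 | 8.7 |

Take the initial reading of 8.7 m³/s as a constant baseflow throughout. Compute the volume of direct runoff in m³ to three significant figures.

Direct-runoff ordinates (Q − Q_b): 0.0, 8.7, 20.9, 39.6, 34.5, 30.1, 0.0 m³/s.
ΣQ_DR = 133.8 m³/s.
With Δt = 4 h = 14400 s, V = ΣQ_DR · Δt = 133.8 × 14400 = 1.93 × 10^6 m³.

V ≈ 1.93 × 10^6 m³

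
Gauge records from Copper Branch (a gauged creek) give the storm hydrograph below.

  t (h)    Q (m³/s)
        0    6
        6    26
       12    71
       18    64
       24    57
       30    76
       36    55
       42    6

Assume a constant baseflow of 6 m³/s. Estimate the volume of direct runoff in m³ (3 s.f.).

V ≈ 6.76 × 10^6 m³

Direct-runoff ordinates (Q − Q_b): 0.0, 20.0, 65.0, 58.0, 51.0, 70.0, 49.0, 0.0 m³/s.
ΣQ_DR = 313.0 m³/s.
With Δt = 6 h = 21600 s, V = ΣQ_DR · Δt = 313.0 × 21600 = 6.76 × 10^6 m³.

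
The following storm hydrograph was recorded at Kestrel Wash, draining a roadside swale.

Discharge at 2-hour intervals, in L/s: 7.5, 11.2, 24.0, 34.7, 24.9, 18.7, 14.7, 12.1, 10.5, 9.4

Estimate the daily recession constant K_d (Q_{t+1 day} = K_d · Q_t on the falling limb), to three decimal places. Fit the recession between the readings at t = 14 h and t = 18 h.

Between t = 14 h and t = 18 h the flow falls from 12.1 to 9.4 L/s over 2×2 h = 4 h.
Per-interval ratio K = (9.4/12.1)^(1/2) = 0.8814; K_d = K^(24/2) = 0.220.

K_d ≈ 0.220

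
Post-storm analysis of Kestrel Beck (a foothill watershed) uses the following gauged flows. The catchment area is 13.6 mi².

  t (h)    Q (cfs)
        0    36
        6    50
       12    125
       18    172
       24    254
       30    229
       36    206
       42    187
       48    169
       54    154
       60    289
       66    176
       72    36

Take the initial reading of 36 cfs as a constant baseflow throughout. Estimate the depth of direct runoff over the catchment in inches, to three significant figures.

Direct runoff: 0.0, 14.0, 89.0, 136.0, 218.0, 193.0, 170.0, 151.0, 133.0, 118.0, 253.0, 140.0, 0.0 cfs; ΣQ_DR = 1615 cfs.
V = ΣQ_DR · Δt = 1615 × 21600 s = 3.488 × 10^7 ft³.
Over A = 13.6 mi², depth = V / A = 1.10 in.

d ≈ 1.10 in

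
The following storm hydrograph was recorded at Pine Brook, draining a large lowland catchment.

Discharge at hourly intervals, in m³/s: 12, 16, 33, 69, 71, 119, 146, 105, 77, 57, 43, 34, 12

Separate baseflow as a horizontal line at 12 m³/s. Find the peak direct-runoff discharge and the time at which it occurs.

Subtracting baseflow gives direct-runoff ordinates: 0.0, 4.0, 21.0, 57.0, 59.0, 107.0, 134.0, 93.0, 65.0, 45.0, 31.0, 22.0, 0.0 m³/s.
The maximum is 134.0 m³/s, occurring at the reading for t = 6 h.

Q_p = 134.0 m³/s at t = 6 h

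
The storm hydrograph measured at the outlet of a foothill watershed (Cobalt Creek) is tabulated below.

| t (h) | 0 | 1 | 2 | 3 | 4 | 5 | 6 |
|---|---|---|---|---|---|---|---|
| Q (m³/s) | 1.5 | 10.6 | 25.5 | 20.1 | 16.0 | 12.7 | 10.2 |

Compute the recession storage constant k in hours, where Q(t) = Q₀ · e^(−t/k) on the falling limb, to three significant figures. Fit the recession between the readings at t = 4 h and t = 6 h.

k ≈ 4.44 h

On the falling limb, Q drops from 16.0 to 10.2 m³/s between t = 4 h and t = 6 h (Δt = 2 h).
k = −Δt / ln(Q₂/Q₁) = −2 / ln(10.2/16.0) = 4.44 h.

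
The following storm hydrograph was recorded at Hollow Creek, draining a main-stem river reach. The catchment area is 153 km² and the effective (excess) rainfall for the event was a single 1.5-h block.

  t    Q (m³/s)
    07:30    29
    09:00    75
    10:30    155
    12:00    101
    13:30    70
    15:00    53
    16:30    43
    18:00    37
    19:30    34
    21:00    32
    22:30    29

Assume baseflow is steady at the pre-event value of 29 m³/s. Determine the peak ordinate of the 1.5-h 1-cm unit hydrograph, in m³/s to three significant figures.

Direct runoff: 0.0, 46.0, 126.0, 72.0, 41.0, 24.0, 14.0, 8.0, 5.0, 3.0, 0.0 m³/s; ΣQ_DR = 339.0 m³/s, peak = 126.0 m³/s.
Runoff depth d = ΣQ_DR·Δt / A = 339.0 × 5400 / (153 km²) = 11.96 mm.
The 1-cm UH is the DRH scaled by (10 mm)/d, so U_p = 126.0 × 10/11.96 = 105 m³/s.

U_p ≈ 105 m³/s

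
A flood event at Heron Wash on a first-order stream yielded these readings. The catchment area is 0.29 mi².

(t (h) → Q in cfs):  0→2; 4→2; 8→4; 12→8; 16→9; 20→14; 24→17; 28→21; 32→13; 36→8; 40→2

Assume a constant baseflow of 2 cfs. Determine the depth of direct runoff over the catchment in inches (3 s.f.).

d ≈ 1.67 in

Direct runoff: 0.0, 0.0, 2.0, 6.0, 7.0, 12.0, 15.0, 19.0, 11.0, 6.0, 0.0 cfs; ΣQ_DR = 78.00 cfs.
V = ΣQ_DR · Δt = 78.00 × 14400 s = 1.123 × 10^6 ft³.
Over A = 0.29 mi², depth = V / A = 1.67 in.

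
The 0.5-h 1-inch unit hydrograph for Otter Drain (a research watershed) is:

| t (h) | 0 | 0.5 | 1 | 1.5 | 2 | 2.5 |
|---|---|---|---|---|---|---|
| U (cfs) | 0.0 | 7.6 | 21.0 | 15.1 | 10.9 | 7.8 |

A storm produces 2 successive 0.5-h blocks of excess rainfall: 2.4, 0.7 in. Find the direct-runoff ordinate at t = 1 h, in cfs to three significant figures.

By discrete convolution, Q_j = Σ (P_i / 1 in) · U_{j−i}.
At t = 1 h (j=2): Q = (2.4/1)·21.0 + (0.7/1)·7.6 = 55.7 cfs.

Q ≈ 55.7 cfs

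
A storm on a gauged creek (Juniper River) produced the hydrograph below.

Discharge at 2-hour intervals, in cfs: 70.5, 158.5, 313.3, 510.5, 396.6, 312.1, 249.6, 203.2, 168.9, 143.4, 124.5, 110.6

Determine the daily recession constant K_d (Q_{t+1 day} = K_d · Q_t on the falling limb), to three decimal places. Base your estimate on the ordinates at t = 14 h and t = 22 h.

Between t = 14 h and t = 22 h the flow falls from 203.2 to 110.6 cfs over 4×2 h = 8 h.
Per-interval ratio K = (110.6/203.2)^(1/4) = 0.8589; K_d = K^(24/2) = 0.161.

K_d ≈ 0.161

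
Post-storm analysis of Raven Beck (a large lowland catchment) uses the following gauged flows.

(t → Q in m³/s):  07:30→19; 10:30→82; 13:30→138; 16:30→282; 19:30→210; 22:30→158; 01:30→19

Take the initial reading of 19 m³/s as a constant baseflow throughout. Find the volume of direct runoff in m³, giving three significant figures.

V ≈ 8.37 × 10^6 m³

Direct-runoff ordinates (Q − Q_b): 0.0, 63.0, 119.0, 263.0, 191.0, 139.0, 0.0 m³/s.
ΣQ_DR = 775.0 m³/s.
With Δt = 3 h = 10800 s, V = ΣQ_DR · Δt = 775.0 × 10800 = 8.37 × 10^6 m³.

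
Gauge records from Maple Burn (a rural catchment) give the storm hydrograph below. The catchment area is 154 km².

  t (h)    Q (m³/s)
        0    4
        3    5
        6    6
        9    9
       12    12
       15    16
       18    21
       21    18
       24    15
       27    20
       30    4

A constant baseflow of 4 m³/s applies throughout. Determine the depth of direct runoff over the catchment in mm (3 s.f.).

d ≈ 6.03 mm

Direct runoff: 0.0, 1.0, 2.0, 5.0, 8.0, 12.0, 17.0, 14.0, 11.0, 16.0, 0.0 m³/s; ΣQ_DR = 86.00 m³/s.
V = ΣQ_DR · Δt = 86.00 × 10800 s = 9.288 × 10^5 m³.
Over A = 154 km², depth = V / A = 6.03 mm.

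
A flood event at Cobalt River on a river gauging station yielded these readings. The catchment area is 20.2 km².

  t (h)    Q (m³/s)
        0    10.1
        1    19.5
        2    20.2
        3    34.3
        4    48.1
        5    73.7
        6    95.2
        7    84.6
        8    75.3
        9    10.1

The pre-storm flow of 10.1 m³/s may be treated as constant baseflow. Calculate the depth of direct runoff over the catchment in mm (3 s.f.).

Direct runoff: 0.0, 9.4, 10.1, 24.2, 38.0, 63.6, 85.1, 74.5, 65.2, 0.0 m³/s; ΣQ_DR = 370.1 m³/s.
V = ΣQ_DR · Δt = 370.1 × 3600 s = 1.332 × 10^6 m³.
Over A = 20.2 km², depth = V / A = 66.0 mm.

d ≈ 66.0 mm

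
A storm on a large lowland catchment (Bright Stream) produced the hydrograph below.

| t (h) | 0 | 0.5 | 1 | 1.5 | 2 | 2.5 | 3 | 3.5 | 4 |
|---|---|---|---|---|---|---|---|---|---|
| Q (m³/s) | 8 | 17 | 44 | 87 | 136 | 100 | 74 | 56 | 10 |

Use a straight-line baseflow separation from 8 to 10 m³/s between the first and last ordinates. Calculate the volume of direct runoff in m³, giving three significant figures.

V ≈ 8.12 × 10^5 m³

Direct-runoff ordinates (Q − Q_b): 0.00, 8.75, 35.50, 78.25, 127.00, 90.75, 64.50, 46.25, 0.00 m³/s.
ΣQ_DR = 451.0 m³/s.
With Δt = 0.5 h = 1800 s, V = ΣQ_DR · Δt = 451.0 × 1800 = 8.12 × 10^5 m³.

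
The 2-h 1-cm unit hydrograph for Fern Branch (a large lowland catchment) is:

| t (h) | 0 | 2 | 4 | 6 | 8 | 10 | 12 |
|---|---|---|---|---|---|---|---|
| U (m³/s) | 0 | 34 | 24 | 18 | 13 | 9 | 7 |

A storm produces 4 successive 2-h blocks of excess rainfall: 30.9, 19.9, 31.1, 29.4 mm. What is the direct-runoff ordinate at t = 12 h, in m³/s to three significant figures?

Q ≈ 133 m³/s

By discrete convolution, Q_j = Σ (P_i / 10 mm) · U_{j−i}.
At t = 12 h (j=6): Q = (30.9/10)·7 + (19.9/10)·9 + (31.1/10)·13 + (29.4/10)·18 = 133 m³/s.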